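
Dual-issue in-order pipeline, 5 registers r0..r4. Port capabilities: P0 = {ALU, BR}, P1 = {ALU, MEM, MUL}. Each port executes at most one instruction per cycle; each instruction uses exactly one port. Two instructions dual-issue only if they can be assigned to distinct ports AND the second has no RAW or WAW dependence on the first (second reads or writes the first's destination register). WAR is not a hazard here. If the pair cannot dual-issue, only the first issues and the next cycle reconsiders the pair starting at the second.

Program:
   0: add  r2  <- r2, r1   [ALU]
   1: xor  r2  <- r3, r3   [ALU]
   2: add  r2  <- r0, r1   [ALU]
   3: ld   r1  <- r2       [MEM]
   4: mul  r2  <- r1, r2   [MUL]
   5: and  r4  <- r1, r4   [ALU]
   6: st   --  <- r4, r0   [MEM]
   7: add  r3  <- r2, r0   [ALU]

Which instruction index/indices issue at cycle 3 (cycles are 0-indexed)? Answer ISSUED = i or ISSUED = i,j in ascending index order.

c0: i0 add  WAW r2
c1: i1 xor  WAW r2
c2: i2 add  RAW r2
c3: i3 ld  no-port MEM/MUL
c4: i4,i5 mul/and  pair
c5: i6,i7 st/add  pair

ISSUED = 3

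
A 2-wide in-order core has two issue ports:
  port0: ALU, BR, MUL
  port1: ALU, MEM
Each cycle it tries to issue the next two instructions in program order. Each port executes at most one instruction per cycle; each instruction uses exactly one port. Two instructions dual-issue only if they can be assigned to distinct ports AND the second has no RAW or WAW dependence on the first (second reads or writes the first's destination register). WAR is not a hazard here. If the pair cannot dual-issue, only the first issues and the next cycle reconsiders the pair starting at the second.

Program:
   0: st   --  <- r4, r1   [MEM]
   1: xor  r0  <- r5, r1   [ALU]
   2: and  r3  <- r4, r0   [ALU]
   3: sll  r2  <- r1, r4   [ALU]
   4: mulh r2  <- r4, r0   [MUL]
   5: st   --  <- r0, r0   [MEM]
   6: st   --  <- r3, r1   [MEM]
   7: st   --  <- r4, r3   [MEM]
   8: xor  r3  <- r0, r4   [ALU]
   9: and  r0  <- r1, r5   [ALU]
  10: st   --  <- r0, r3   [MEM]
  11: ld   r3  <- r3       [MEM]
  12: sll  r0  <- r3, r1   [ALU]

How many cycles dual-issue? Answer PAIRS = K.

PAIRS = 4

#0 head=0: st.MEM+xor.ALU i0/i1 2-wide
#1 head=2: and.ALU+sll.ALU i2/i3 2-wide
#2 head=4: mulh.MUL+st.MEM i4/i5 2-wide
#3 head=6: st.MEM i6 no-port MEM/MEM
#4 head=7: st.MEM+xor.ALU i7/i8 2-wide
#5 head=9: and.ALU i9 RAW r0
#6 head=10: st.MEM i10 no-port MEM/MEM
#7 head=11: ld.MEM i11 RAW r3
#8 head=12: sll.ALU i12 tail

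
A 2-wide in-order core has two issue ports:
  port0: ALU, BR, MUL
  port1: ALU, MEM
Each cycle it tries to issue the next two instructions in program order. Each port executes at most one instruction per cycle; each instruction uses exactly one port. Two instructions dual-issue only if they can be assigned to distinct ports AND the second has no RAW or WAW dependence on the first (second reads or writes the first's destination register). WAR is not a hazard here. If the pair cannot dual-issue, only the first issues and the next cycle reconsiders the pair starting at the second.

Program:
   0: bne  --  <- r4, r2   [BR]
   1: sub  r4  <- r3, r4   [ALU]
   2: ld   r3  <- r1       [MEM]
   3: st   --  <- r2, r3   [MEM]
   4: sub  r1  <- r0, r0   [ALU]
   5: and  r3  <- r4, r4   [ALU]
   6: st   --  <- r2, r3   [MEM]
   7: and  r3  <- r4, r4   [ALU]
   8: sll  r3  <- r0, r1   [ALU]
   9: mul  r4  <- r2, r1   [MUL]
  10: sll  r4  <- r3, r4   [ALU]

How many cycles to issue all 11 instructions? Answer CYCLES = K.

c0: i0+i1 bne.BR sub.ALU  dual
c1: i2 ld.MEM  no-port MEM/MEM
c2: i3+i4 st.MEM sub.ALU  dual
c3: i5 and.ALU  RAW r3
c4: i6+i7 st.MEM and.ALU  dual
c5: i8+i9 sll.ALU mul.MUL  dual
c6: i10 sll.ALU  tail

CYCLES = 7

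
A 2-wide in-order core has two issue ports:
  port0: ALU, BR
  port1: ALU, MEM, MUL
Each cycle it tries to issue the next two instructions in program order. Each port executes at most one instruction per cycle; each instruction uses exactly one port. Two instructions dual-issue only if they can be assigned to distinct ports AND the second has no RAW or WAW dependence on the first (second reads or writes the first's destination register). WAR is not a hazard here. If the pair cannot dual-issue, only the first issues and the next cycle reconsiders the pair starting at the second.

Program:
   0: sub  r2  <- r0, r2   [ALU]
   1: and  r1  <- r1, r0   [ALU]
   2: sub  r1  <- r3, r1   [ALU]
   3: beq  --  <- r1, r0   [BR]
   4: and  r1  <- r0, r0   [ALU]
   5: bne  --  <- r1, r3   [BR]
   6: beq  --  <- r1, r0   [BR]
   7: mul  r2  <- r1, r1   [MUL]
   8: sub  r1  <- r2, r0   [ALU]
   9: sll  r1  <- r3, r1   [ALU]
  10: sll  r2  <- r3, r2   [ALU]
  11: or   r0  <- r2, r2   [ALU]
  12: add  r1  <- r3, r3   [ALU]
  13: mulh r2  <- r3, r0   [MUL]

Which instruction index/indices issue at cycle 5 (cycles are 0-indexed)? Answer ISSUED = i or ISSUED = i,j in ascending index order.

ISSUED = 8

0. sub.ALU/and.ALU @i0+i1  | dual
1. sub.ALU @i2  | RAW r1
2. beq.BR/and.ALU @i3+i4  | dual
3. bne.BR @i5  | no-port BR/BR
4. beq.BR/mul.MUL @i6+i7  | dual
5. sub.ALU @i8  | RAW+WAW r1
6. sll.ALU/sll.ALU @i9+i10  | dual
7. or.ALU/add.ALU @i11+i12  | dual
8. mulh.MUL @i13  | tail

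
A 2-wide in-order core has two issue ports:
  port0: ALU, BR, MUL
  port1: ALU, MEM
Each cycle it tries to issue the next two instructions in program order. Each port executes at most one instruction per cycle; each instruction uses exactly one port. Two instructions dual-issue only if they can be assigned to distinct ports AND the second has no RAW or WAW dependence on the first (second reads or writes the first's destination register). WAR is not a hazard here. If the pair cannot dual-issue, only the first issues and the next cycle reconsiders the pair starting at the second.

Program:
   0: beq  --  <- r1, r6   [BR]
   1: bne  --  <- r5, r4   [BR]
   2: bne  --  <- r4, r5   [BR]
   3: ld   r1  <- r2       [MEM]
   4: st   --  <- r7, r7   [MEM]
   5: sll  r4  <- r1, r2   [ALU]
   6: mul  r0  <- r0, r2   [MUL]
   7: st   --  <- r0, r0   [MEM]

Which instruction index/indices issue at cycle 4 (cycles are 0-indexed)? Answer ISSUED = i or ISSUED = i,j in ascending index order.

ISSUED = 6

  cy0 -> i0 (beq.BR) no-port BR/BR
  cy1 -> i1 (bne.BR) no-port BR/BR
  cy2 -> i2,i3 (bne.BR ld.MEM) dual
  cy3 -> i4,i5 (st.MEM sll.ALU) dual
  cy4 -> i6 (mul.MUL) RAW r0
  cy5 -> i7 (st.MEM) tail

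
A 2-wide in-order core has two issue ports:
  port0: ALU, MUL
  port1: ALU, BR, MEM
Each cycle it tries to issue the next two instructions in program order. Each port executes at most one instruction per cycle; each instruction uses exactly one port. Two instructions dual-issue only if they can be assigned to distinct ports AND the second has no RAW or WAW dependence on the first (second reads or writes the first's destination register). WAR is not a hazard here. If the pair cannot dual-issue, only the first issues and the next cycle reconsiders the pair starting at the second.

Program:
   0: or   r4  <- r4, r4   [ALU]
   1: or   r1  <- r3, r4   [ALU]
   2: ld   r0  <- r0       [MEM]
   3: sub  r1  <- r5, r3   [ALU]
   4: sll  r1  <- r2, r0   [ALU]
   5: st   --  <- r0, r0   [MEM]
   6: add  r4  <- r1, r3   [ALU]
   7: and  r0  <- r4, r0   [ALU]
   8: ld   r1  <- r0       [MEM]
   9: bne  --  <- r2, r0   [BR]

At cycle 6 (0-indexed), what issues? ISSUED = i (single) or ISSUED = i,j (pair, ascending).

ISSUED = 8

0. or.ALU @i0  | RAW r4
1. or.ALU/ld.MEM @i1&i2  | 2-wide
2. sub.ALU @i3  | WAW r1
3. sll.ALU/st.MEM @i4&i5  | 2-wide
4. add.ALU @i6  | RAW r4
5. and.ALU @i7  | RAW r0
6. ld.MEM @i8  | no-port MEM/BR
7. bne.BR @i9  | tail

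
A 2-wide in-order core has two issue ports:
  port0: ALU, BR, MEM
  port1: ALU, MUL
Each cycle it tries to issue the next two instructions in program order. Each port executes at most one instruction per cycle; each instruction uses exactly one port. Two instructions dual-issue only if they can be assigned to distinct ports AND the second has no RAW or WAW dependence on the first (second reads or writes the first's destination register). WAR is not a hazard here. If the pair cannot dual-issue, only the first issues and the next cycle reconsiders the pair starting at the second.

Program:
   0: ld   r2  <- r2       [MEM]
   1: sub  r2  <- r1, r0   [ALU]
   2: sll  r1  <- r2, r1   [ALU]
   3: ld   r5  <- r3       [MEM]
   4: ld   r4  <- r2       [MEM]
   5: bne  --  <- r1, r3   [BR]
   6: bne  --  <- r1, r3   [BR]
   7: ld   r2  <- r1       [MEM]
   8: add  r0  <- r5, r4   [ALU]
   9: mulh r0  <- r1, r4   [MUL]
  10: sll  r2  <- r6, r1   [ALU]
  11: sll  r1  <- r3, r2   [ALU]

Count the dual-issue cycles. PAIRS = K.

[0] i0  ld.MEM  -- WAW r2
[1] i1  sub.ALU  -- RAW r2
[2] i2/i3  sll.ALU/ld.MEM  -- dual
[3] i4  ld.MEM  -- no-port MEM/BR
[4] i5  bne.BR  -- no-port BR/BR
[5] i6  bne.BR  -- no-port BR/MEM
[6] i7/i8  ld.MEM/add.ALU  -- dual
[7] i9/i10  mulh.MUL/sll.ALU  -- dual
[8] i11  sll.ALU  -- tail

PAIRS = 3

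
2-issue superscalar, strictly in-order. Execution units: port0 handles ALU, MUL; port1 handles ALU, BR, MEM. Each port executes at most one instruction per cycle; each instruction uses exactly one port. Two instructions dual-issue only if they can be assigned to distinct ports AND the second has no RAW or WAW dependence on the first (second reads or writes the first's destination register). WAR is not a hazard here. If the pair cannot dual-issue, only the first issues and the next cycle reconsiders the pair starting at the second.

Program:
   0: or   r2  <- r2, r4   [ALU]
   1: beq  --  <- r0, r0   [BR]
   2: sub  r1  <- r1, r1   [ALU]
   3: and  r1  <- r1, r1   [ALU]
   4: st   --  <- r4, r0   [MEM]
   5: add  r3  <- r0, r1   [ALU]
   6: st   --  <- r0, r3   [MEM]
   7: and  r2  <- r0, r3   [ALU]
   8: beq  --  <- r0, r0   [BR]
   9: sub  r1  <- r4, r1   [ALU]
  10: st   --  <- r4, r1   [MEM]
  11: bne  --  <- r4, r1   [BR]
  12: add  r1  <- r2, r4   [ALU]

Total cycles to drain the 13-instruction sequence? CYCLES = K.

CYCLES = 8

[0] i0&i1  or;beq  -- dual
[1] i2  sub  -- RAW+WAW r1
[2] i3&i4  and;st  -- dual
[3] i5  add  -- RAW r3
[4] i6&i7  st;and  -- dual
[5] i8&i9  beq;sub  -- dual
[6] i10  st  -- no-port MEM/BR
[7] i11&i12  bne;add  -- dual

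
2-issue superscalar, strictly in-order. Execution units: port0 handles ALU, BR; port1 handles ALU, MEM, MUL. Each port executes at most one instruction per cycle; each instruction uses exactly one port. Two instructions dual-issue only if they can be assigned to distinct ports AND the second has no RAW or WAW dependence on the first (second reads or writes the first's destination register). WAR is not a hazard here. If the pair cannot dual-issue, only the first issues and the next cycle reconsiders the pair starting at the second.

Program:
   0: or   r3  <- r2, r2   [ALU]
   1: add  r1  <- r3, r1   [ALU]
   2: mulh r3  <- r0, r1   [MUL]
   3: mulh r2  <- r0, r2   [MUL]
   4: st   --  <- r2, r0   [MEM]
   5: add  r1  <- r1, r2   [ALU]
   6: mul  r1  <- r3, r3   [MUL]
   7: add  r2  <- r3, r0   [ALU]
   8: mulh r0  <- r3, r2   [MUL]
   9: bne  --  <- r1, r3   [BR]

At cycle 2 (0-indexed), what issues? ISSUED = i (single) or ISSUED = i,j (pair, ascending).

ISSUED = 2

0. or @i0  | RAW r3
1. add @i1  | RAW r1
2. mulh @i2  | no-port MUL/MUL
3. mulh @i3  | no-port MUL/MEM
4. st add @i4/i5  | pair
5. mul add @i6/i7  | pair
6. mulh bne @i8/i9  | pair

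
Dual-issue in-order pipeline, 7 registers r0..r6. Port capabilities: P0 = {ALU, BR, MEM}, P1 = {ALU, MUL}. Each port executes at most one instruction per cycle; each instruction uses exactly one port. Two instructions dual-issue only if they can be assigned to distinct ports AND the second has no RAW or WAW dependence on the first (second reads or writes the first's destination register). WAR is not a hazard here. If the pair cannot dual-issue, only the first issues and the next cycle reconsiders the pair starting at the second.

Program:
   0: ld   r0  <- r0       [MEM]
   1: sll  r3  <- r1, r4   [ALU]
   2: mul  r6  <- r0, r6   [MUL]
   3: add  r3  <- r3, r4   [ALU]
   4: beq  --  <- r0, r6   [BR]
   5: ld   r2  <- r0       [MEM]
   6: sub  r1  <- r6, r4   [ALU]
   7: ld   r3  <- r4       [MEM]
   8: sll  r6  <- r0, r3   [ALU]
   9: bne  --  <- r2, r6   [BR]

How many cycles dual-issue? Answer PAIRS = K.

  cy0 -> i0&i1 (ld sll) 2-wide
  cy1 -> i2&i3 (mul add) 2-wide
  cy2 -> i4 (beq) no-port BR/MEM
  cy3 -> i5&i6 (ld sub) 2-wide
  cy4 -> i7 (ld) RAW r3
  cy5 -> i8 (sll) RAW r6
  cy6 -> i9 (bne) tail

PAIRS = 3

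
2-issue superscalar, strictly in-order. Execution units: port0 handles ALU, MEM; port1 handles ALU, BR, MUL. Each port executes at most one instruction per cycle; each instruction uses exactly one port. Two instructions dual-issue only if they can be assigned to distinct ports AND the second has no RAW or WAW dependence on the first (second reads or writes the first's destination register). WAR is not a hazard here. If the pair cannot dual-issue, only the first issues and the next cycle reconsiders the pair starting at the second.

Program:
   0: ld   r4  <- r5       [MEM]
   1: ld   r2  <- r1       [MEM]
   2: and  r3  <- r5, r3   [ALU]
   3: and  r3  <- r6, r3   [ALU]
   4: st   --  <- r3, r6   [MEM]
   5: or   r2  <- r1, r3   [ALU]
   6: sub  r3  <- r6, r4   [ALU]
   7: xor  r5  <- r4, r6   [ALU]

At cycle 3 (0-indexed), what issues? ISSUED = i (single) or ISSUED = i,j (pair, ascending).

t=0 i0:ld ; no-port MEM/MEM
t=1 i1,i2:ld;and ; 2-wide
t=2 i3:and ; RAW r3
t=3 i4,i5:st;or ; 2-wide
t=4 i6,i7:sub;xor ; 2-wide

ISSUED = 4,5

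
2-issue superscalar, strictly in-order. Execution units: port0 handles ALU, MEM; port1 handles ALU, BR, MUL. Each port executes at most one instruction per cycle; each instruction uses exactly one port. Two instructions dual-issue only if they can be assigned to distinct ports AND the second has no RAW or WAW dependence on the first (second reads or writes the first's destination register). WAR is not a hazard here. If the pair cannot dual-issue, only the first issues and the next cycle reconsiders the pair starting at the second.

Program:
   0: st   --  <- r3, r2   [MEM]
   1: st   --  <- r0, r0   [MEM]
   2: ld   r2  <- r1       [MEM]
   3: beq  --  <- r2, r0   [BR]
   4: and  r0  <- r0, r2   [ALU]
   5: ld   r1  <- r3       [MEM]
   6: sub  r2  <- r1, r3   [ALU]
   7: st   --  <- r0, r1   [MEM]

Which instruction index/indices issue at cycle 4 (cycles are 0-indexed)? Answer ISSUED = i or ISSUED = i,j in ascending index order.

[0] i0  st  -- no-port MEM/MEM
[1] i1  st  -- no-port MEM/MEM
[2] i2  ld  -- RAW r2
[3] i3+i4  beq;and  -- dual
[4] i5  ld  -- RAW r1
[5] i6+i7  sub;st  -- dual

ISSUED = 5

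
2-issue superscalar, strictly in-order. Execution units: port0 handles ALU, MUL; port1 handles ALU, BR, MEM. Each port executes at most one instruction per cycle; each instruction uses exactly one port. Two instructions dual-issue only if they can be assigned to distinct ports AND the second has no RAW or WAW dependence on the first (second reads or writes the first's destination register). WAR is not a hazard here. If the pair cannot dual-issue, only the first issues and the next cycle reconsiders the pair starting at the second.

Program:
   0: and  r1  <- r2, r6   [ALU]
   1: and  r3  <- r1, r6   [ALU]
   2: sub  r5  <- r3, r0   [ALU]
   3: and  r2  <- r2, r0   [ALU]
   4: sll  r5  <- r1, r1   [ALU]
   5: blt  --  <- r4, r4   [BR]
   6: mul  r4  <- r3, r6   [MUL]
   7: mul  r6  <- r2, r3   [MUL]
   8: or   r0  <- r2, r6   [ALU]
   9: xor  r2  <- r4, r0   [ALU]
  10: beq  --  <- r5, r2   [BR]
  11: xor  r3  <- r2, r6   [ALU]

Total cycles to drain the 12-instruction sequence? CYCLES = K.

CYCLES = 9

c0: i0 and.ALU  RAW r1
c1: i1 and.ALU  RAW r3
c2: i2,i3 sub.ALU+and.ALU  dual
c3: i4,i5 sll.ALU+blt.BR  dual
c4: i6 mul.MUL  no-port MUL/MUL
c5: i7 mul.MUL  RAW r6
c6: i8 or.ALU  RAW r0
c7: i9 xor.ALU  RAW r2
c8: i10,i11 beq.BR+xor.ALU  dual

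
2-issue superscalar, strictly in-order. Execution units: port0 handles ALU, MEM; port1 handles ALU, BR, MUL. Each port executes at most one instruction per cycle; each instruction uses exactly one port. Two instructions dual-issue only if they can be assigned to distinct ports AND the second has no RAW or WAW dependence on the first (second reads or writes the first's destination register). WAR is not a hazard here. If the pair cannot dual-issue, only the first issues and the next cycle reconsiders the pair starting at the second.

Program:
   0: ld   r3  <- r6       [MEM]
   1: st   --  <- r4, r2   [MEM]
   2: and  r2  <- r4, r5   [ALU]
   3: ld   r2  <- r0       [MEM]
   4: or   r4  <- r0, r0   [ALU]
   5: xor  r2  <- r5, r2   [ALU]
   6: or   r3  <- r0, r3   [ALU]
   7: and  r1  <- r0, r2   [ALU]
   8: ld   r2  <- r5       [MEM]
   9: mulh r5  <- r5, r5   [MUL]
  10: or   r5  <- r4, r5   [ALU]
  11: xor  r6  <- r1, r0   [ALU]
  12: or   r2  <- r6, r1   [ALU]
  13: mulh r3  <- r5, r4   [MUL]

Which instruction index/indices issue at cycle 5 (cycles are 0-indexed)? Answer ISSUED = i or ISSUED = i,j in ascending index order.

t=0 i0:ld.MEM ; no-port MEM/MEM
t=1 i1/i2:st.MEM and.ALU ; pair
t=2 i3/i4:ld.MEM or.ALU ; pair
t=3 i5/i6:xor.ALU or.ALU ; pair
t=4 i7/i8:and.ALU ld.MEM ; pair
t=5 i9:mulh.MUL ; RAW+WAW r5
t=6 i10/i11:or.ALU xor.ALU ; pair
t=7 i12/i13:or.ALU mulh.MUL ; pair

ISSUED = 9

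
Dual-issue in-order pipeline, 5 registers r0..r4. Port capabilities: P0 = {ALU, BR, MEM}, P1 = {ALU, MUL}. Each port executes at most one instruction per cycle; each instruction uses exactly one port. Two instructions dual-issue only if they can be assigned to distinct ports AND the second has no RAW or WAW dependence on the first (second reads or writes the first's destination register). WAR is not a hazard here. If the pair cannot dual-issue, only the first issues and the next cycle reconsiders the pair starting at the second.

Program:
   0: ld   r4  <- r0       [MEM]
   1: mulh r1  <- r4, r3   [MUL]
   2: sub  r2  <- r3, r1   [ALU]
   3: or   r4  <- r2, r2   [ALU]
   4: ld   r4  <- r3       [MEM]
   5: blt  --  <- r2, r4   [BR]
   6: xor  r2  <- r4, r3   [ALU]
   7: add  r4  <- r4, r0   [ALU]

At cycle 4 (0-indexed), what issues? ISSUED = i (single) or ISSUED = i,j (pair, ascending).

ISSUED = 4

t=0 i0:ld.MEM ; RAW r4
t=1 i1:mulh.MUL ; RAW r1
t=2 i2:sub.ALU ; RAW r2
t=3 i3:or.ALU ; WAW r4
t=4 i4:ld.MEM ; no-port MEM/BR
t=5 i5/i6:blt.BR xor.ALU ; 2-wide
t=6 i7:add.ALU ; tail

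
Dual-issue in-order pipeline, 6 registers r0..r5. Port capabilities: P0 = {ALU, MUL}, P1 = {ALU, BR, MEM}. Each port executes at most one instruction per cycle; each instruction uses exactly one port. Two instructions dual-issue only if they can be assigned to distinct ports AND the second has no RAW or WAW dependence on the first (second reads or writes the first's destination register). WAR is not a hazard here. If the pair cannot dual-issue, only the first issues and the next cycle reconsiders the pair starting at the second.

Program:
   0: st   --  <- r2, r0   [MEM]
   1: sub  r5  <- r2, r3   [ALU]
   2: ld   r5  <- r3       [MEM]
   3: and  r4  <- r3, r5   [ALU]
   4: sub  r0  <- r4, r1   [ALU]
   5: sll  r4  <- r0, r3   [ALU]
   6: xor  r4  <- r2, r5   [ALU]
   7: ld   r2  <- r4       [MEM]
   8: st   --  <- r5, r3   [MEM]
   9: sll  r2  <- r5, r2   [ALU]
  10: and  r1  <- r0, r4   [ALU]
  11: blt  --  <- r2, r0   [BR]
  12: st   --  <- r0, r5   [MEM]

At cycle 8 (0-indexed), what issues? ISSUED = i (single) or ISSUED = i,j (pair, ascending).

0. st;sub @i0/i1  | pair
1. ld @i2  | RAW r5
2. and @i3  | RAW r4
3. sub @i4  | RAW r0
4. sll @i5  | WAW r4
5. xor @i6  | RAW r4
6. ld @i7  | no-port MEM/MEM
7. st;sll @i8/i9  | pair
8. and;blt @i10/i11  | pair
9. st @i12  | tail

ISSUED = 10,11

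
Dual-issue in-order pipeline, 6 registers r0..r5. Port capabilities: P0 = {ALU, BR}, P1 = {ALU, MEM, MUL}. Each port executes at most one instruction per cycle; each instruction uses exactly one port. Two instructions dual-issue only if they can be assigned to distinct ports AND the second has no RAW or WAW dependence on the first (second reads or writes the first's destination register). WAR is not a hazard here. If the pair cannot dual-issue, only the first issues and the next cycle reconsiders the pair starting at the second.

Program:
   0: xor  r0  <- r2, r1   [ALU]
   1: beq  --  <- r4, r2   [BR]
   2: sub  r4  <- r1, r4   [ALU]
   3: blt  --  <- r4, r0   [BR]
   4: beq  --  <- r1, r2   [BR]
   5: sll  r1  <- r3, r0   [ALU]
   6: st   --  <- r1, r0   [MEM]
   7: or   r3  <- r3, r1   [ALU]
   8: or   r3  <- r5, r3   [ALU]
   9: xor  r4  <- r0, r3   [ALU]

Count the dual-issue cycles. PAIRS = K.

  cy0 -> i0,i1 (xor.ALU beq.BR) pair
  cy1 -> i2 (sub.ALU) RAW r4
  cy2 -> i3 (blt.BR) no-port BR/BR
  cy3 -> i4,i5 (beq.BR sll.ALU) pair
  cy4 -> i6,i7 (st.MEM or.ALU) pair
  cy5 -> i8 (or.ALU) RAW r3
  cy6 -> i9 (xor.ALU) tail

PAIRS = 3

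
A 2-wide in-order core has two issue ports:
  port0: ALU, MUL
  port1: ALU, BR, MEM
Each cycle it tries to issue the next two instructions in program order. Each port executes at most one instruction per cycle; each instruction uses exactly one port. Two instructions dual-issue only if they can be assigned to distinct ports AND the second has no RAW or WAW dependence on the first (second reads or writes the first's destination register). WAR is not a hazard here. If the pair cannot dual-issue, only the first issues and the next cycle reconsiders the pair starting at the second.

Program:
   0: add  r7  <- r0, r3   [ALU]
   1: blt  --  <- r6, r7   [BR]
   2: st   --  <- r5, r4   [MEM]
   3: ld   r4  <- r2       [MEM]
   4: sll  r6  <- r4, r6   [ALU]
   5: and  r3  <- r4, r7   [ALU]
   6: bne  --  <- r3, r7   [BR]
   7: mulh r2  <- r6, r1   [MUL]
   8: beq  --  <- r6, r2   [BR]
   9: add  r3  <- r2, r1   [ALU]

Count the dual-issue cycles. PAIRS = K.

PAIRS = 3

c0: i0 add  RAW r7
c1: i1 blt  no-port BR/MEM
c2: i2 st  no-port MEM/MEM
c3: i3 ld  RAW r4
c4: i4+i5 sll+and  pair
c5: i6+i7 bne+mulh  pair
c6: i8+i9 beq+add  pair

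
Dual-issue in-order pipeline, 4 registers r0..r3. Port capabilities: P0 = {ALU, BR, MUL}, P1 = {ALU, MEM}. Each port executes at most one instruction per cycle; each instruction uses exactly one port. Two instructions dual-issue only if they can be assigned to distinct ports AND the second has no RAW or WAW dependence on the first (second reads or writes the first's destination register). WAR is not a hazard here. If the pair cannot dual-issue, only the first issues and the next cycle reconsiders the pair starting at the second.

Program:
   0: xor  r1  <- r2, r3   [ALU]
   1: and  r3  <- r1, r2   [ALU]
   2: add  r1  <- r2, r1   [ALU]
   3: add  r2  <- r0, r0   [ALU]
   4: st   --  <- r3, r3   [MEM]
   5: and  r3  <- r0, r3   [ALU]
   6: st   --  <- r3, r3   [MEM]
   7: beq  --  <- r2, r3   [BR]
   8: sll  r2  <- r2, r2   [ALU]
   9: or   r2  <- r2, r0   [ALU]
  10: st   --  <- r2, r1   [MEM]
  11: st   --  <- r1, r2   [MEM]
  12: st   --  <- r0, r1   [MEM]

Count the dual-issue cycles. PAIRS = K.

PAIRS = 3

#0 head=0: xor.ALU i0 RAW r1
#1 head=1: and.ALU/add.ALU i1,i2 dual
#2 head=3: add.ALU/st.MEM i3,i4 dual
#3 head=5: and.ALU i5 RAW r3
#4 head=6: st.MEM/beq.BR i6,i7 dual
#5 head=8: sll.ALU i8 RAW+WAW r2
#6 head=9: or.ALU i9 RAW r2
#7 head=10: st.MEM i10 no-port MEM/MEM
#8 head=11: st.MEM i11 no-port MEM/MEM
#9 head=12: st.MEM i12 tail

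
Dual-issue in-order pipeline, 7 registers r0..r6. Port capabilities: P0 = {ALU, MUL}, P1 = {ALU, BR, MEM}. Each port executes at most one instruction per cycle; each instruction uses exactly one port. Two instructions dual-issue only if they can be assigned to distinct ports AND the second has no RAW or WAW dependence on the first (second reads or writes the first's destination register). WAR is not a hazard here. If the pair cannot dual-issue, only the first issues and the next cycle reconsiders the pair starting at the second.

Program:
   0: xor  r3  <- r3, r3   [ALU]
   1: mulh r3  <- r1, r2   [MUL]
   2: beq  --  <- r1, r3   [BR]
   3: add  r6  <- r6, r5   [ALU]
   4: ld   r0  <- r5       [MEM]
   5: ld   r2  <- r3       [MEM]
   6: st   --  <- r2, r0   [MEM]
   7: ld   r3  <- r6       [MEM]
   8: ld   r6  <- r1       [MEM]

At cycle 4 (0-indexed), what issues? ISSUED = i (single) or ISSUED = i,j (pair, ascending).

0. xor @i0  | WAW r3
1. mulh @i1  | RAW r3
2. beq/add @i2,i3  | pair
3. ld @i4  | no-port MEM/MEM
4. ld @i5  | no-port MEM/MEM
5. st @i6  | no-port MEM/MEM
6. ld @i7  | no-port MEM/MEM
7. ld @i8  | tail

ISSUED = 5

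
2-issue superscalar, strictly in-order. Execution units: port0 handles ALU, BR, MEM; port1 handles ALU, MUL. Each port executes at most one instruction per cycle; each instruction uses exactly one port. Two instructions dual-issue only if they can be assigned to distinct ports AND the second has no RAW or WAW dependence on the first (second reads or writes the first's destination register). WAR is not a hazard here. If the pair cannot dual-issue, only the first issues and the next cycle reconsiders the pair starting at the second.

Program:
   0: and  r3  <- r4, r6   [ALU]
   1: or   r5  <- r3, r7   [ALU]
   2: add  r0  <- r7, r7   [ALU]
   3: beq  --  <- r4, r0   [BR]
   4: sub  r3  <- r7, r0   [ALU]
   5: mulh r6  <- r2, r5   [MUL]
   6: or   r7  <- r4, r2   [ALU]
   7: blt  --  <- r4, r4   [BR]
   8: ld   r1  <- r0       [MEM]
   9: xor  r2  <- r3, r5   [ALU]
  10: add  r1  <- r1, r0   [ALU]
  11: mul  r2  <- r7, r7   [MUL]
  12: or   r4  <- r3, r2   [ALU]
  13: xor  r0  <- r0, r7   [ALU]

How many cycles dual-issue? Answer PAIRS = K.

PAIRS = 6

#0 head=0: and.ALU i0 RAW r3
#1 head=1: or.ALU;add.ALU i1,i2 dual
#2 head=3: beq.BR;sub.ALU i3,i4 dual
#3 head=5: mulh.MUL;or.ALU i5,i6 dual
#4 head=7: blt.BR i7 no-port BR/MEM
#5 head=8: ld.MEM;xor.ALU i8,i9 dual
#6 head=10: add.ALU;mul.MUL i10,i11 dual
#7 head=12: or.ALU;xor.ALU i12,i13 dual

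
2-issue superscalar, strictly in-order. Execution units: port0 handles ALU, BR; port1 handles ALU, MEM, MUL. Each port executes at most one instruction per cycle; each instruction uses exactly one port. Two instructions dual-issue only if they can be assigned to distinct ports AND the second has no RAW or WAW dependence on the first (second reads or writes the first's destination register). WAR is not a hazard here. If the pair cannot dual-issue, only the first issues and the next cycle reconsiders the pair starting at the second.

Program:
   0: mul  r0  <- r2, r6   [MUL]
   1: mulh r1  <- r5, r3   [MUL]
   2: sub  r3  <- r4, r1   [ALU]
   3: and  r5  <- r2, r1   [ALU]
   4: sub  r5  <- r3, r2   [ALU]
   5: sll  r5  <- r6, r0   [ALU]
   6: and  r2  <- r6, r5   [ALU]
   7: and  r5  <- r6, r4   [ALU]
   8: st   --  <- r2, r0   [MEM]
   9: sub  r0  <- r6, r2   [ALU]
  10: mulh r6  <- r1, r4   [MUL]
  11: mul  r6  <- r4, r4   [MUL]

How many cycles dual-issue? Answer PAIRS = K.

t=0 i0:mul ; no-port MUL/MUL
t=1 i1:mulh ; RAW r1
t=2 i2&i3:sub+and ; dual
t=3 i4:sub ; WAW r5
t=4 i5:sll ; RAW r5
t=5 i6&i7:and+and ; dual
t=6 i8&i9:st+sub ; dual
t=7 i10:mulh ; no-port MUL/MUL
t=8 i11:mul ; tail

PAIRS = 3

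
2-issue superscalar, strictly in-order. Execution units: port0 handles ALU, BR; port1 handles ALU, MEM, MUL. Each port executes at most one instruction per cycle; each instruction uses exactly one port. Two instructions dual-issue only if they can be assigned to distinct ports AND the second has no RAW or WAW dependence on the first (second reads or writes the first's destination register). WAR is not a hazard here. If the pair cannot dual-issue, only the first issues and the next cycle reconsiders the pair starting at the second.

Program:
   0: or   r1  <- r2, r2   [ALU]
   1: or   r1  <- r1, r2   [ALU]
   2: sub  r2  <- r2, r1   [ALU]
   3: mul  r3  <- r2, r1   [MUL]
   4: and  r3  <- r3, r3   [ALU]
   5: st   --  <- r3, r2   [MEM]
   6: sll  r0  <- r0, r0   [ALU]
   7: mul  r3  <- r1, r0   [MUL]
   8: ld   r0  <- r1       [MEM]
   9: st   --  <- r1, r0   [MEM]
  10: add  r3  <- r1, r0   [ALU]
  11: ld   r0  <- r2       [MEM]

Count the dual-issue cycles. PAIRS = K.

  cy0 -> i0 (or) RAW+WAW r1
  cy1 -> i1 (or) RAW r1
  cy2 -> i2 (sub) RAW r2
  cy3 -> i3 (mul) RAW+WAW r3
  cy4 -> i4 (and) RAW r3
  cy5 -> i5&i6 (st;sll) dual
  cy6 -> i7 (mul) no-port MUL/MEM
  cy7 -> i8 (ld) no-port MEM/MEM
  cy8 -> i9&i10 (st;add) dual
  cy9 -> i11 (ld) tail

PAIRS = 2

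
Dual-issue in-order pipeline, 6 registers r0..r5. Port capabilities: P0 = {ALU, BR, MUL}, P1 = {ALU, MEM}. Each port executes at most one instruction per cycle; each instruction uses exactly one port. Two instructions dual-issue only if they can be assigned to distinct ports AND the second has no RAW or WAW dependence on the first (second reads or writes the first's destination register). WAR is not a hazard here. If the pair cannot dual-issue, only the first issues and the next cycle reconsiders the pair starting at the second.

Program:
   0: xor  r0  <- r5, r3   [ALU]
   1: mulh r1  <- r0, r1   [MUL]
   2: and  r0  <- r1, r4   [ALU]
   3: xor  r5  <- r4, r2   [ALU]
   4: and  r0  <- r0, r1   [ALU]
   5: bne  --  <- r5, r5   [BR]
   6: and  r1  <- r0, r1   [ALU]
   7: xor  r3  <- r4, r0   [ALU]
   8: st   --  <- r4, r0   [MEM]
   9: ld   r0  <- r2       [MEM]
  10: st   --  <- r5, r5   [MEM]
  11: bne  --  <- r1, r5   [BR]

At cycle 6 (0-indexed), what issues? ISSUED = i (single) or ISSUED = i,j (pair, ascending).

t=0 i0:xor ; RAW r0
t=1 i1:mulh ; RAW r1
t=2 i2+i3:and xor ; pair
t=3 i4+i5:and bne ; pair
t=4 i6+i7:and xor ; pair
t=5 i8:st ; no-port MEM/MEM
t=6 i9:ld ; no-port MEM/MEM
t=7 i10+i11:st bne ; pair

ISSUED = 9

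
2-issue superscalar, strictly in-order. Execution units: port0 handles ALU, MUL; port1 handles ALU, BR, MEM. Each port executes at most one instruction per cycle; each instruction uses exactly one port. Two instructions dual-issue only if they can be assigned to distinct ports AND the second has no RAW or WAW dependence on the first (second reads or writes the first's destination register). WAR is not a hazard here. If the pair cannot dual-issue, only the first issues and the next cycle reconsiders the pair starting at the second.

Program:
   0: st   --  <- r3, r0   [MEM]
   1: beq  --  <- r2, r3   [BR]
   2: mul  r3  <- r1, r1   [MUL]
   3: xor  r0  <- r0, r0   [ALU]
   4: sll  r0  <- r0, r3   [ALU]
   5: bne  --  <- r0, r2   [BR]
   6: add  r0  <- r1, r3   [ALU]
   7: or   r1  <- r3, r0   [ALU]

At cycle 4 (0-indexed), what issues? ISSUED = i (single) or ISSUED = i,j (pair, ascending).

t=0 i0:st.MEM ; no-port MEM/BR
t=1 i1&i2:beq.BR mul.MUL ; pair
t=2 i3:xor.ALU ; RAW+WAW r0
t=3 i4:sll.ALU ; RAW r0
t=4 i5&i6:bne.BR add.ALU ; pair
t=5 i7:or.ALU ; tail

ISSUED = 5,6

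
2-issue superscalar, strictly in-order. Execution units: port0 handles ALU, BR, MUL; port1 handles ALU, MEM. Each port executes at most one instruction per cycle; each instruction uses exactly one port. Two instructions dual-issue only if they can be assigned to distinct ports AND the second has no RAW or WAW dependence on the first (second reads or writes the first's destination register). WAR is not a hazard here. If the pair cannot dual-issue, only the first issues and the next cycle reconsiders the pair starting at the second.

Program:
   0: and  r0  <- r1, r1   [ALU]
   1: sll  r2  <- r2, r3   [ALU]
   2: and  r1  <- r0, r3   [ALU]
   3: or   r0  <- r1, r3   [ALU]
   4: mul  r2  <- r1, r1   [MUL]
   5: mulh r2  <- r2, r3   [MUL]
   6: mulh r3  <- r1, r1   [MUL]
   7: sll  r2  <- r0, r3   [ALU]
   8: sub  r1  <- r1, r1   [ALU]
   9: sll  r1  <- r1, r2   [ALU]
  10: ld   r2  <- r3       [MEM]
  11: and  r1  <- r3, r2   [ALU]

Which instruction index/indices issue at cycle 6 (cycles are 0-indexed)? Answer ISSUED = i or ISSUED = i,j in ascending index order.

0. and.ALU/sll.ALU @i0&i1  | dual
1. and.ALU @i2  | RAW r1
2. or.ALU/mul.MUL @i3&i4  | dual
3. mulh.MUL @i5  | no-port MUL/MUL
4. mulh.MUL @i6  | RAW r3
5. sll.ALU/sub.ALU @i7&i8  | dual
6. sll.ALU/ld.MEM @i9&i10  | dual
7. and.ALU @i11  | tail

ISSUED = 9,10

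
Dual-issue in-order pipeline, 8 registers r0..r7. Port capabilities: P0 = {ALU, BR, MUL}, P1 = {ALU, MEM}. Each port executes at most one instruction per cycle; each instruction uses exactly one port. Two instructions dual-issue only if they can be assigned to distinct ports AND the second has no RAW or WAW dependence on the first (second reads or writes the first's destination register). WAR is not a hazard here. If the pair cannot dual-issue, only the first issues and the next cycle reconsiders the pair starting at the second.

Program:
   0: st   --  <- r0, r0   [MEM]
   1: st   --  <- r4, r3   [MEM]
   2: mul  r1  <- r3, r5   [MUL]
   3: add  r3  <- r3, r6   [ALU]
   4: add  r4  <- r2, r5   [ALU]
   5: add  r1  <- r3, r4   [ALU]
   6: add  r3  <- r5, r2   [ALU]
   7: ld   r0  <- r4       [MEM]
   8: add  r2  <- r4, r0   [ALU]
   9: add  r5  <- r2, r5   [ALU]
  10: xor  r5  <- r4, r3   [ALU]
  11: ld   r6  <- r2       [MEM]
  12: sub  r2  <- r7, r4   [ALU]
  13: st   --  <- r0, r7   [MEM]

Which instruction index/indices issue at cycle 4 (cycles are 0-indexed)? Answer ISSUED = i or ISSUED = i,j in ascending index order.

c0: i0 st.MEM  no-port MEM/MEM
c1: i1&i2 st.MEM+mul.MUL  2-wide
c2: i3&i4 add.ALU+add.ALU  2-wide
c3: i5&i6 add.ALU+add.ALU  2-wide
c4: i7 ld.MEM  RAW r0
c5: i8 add.ALU  RAW r2
c6: i9 add.ALU  WAW r5
c7: i10&i11 xor.ALU+ld.MEM  2-wide
c8: i12&i13 sub.ALU+st.MEM  2-wide

ISSUED = 7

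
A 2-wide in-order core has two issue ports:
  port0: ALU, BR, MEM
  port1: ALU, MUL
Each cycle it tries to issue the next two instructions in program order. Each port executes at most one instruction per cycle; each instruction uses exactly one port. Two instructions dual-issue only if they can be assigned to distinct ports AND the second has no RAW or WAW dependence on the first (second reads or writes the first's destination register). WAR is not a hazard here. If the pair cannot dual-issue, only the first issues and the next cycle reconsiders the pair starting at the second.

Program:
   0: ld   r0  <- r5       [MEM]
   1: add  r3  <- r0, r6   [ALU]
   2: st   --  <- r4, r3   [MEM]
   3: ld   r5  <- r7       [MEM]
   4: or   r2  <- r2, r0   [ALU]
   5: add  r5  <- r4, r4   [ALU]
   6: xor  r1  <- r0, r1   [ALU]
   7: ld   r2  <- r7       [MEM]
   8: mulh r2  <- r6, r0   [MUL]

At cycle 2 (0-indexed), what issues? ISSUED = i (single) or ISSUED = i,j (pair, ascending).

t=0 i0:ld.MEM ; RAW r0
t=1 i1:add.ALU ; RAW r3
t=2 i2:st.MEM ; no-port MEM/MEM
t=3 i3+i4:ld.MEM+or.ALU ; pair
t=4 i5+i6:add.ALU+xor.ALU ; pair
t=5 i7:ld.MEM ; WAW r2
t=6 i8:mulh.MUL ; tail

ISSUED = 2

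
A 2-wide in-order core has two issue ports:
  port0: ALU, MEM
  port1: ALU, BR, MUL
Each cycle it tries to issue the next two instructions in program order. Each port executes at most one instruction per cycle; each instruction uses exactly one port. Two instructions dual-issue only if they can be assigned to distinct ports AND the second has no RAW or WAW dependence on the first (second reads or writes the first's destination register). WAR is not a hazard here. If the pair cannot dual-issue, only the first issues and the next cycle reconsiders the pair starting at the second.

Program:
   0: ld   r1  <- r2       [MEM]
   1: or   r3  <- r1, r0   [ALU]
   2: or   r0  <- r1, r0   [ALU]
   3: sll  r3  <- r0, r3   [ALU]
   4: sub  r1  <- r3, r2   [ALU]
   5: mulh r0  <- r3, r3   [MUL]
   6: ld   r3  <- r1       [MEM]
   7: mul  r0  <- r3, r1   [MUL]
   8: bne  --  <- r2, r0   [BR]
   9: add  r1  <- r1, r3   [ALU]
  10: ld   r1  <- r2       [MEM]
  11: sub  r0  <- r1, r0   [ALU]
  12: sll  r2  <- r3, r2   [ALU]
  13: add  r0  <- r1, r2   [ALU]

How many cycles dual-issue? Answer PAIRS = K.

t=0 i0:ld.MEM ; RAW r1
t=1 i1+i2:or.ALU or.ALU ; dual
t=2 i3:sll.ALU ; RAW r3
t=3 i4+i5:sub.ALU mulh.MUL ; dual
t=4 i6:ld.MEM ; RAW r3
t=5 i7:mul.MUL ; no-port MUL/BR
t=6 i8+i9:bne.BR add.ALU ; dual
t=7 i10:ld.MEM ; RAW r1
t=8 i11+i12:sub.ALU sll.ALU ; dual
t=9 i13:add.ALU ; tail

PAIRS = 4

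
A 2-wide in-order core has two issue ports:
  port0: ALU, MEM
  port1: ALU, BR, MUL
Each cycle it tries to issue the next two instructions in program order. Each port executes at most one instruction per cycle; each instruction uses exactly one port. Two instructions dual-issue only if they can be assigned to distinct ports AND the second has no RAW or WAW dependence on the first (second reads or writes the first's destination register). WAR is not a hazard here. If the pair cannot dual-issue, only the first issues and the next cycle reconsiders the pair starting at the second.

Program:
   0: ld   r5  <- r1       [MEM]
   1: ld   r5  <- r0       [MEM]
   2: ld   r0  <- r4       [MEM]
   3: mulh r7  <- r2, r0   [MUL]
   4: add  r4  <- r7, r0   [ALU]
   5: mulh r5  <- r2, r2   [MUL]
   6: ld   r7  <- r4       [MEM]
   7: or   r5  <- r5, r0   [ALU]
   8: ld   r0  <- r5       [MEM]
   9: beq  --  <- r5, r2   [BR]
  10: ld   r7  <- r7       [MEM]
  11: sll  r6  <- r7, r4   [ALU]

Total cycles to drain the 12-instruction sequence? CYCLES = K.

  cy0 -> i0 (ld.MEM) no-port MEM/MEM
  cy1 -> i1 (ld.MEM) no-port MEM/MEM
  cy2 -> i2 (ld.MEM) RAW r0
  cy3 -> i3 (mulh.MUL) RAW r7
  cy4 -> i4/i5 (add.ALU/mulh.MUL) pair
  cy5 -> i6/i7 (ld.MEM/or.ALU) pair
  cy6 -> i8/i9 (ld.MEM/beq.BR) pair
  cy7 -> i10 (ld.MEM) RAW r7
  cy8 -> i11 (sll.ALU) tail

CYCLES = 9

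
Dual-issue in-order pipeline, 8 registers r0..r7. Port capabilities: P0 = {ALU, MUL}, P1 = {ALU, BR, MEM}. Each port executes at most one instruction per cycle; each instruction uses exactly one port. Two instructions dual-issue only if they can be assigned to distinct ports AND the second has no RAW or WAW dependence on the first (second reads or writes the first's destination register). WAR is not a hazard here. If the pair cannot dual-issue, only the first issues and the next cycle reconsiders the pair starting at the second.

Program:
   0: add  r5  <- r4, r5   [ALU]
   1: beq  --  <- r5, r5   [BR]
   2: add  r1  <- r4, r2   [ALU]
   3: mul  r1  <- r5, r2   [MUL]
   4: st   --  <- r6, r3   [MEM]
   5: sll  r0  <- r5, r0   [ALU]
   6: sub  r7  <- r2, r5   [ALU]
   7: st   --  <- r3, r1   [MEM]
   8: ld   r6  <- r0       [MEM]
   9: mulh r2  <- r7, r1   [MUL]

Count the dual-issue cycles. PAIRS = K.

PAIRS = 4

[0] i0  add.ALU  -- RAW r5
[1] i1+i2  beq.BR/add.ALU  -- dual
[2] i3+i4  mul.MUL/st.MEM  -- dual
[3] i5+i6  sll.ALU/sub.ALU  -- dual
[4] i7  st.MEM  -- no-port MEM/MEM
[5] i8+i9  ld.MEM/mulh.MUL  -- dual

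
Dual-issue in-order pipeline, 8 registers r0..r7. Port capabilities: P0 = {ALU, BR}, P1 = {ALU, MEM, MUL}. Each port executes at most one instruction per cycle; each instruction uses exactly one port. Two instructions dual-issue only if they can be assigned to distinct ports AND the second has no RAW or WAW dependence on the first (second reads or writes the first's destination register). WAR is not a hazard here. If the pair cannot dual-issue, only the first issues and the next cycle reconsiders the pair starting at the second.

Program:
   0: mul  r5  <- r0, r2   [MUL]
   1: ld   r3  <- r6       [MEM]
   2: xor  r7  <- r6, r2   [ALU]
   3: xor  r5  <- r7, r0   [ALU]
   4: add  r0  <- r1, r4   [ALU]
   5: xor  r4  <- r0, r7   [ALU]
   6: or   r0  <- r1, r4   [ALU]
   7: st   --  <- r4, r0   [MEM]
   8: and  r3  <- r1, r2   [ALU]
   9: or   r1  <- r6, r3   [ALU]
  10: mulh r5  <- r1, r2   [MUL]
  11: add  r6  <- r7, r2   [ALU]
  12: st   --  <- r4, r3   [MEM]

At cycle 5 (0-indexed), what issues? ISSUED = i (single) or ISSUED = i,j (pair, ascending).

ISSUED = 7,8

c0: i0 mul.MUL  no-port MUL/MEM
c1: i1&i2 ld.MEM;xor.ALU  2-wide
c2: i3&i4 xor.ALU;add.ALU  2-wide
c3: i5 xor.ALU  RAW r4
c4: i6 or.ALU  RAW r0
c5: i7&i8 st.MEM;and.ALU  2-wide
c6: i9 or.ALU  RAW r1
c7: i10&i11 mulh.MUL;add.ALU  2-wide
c8: i12 st.MEM  tail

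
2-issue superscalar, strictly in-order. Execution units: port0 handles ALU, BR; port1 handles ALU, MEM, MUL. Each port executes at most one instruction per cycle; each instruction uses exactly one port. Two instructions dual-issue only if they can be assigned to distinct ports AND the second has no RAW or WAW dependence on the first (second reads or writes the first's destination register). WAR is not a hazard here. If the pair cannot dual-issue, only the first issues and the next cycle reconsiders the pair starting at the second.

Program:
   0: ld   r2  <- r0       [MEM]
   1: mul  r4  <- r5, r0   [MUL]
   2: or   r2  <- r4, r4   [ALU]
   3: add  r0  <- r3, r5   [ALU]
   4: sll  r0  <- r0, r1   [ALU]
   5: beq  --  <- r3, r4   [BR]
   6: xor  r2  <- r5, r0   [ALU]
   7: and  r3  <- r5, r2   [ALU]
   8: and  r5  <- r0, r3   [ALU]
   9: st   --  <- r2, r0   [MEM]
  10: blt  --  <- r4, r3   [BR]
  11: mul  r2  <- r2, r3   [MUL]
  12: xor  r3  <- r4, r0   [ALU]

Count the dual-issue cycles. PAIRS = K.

  cy0 -> i0 (ld.MEM) no-port MEM/MUL
  cy1 -> i1 (mul.MUL) RAW r4
  cy2 -> i2&i3 (or.ALU+add.ALU) dual
  cy3 -> i4&i5 (sll.ALU+beq.BR) dual
  cy4 -> i6 (xor.ALU) RAW r2
  cy5 -> i7 (and.ALU) RAW r3
  cy6 -> i8&i9 (and.ALU+st.MEM) dual
  cy7 -> i10&i11 (blt.BR+mul.MUL) dual
  cy8 -> i12 (xor.ALU) tail

PAIRS = 4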